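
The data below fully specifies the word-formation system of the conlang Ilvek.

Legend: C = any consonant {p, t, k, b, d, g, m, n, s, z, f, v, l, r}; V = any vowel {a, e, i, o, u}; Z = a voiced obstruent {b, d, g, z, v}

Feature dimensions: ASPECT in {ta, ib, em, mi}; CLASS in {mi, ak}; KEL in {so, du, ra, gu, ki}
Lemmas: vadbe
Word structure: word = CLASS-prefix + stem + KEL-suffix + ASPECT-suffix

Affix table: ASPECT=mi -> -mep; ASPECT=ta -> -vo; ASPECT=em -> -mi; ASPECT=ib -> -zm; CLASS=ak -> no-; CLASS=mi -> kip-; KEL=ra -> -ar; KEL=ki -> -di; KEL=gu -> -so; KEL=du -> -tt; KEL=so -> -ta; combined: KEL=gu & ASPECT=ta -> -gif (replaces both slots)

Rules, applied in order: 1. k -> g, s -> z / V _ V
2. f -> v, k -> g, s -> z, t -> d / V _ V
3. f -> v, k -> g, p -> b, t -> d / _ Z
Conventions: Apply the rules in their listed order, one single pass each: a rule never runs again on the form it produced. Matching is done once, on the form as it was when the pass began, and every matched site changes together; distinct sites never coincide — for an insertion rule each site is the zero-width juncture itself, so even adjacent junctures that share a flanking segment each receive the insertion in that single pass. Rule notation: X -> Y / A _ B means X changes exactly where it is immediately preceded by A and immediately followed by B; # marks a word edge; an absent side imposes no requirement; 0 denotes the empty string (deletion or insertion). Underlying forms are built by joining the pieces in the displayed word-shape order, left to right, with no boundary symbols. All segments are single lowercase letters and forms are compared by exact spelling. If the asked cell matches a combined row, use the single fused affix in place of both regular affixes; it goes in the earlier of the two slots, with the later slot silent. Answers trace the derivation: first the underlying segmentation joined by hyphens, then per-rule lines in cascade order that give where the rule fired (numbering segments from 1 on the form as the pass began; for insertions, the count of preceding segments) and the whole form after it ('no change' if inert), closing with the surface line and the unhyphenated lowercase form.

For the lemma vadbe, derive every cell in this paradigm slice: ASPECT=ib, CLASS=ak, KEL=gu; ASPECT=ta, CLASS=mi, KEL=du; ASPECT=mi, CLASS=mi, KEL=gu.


cell ASPECT=ib, CLASS=ak, KEL=gu:
underlying: no-vadbe-so-zm
1. k -> g, s -> z / V _ V: fires at position(s) 8: novadbezozm
2. f -> v, k -> g, s -> z, t -> d / V _ V: no change
3. f -> v, k -> g, p -> b, t -> d / _ Z: no change
surface: novadbezozm

cell ASPECT=ta, CLASS=mi, KEL=du:
underlying: kip-vadbe-tt-vo
1. k -> g, s -> z / V _ V: no change
2. f -> v, k -> g, s -> z, t -> d / V _ V: no change
3. f -> v, k -> g, p -> b, t -> d / _ Z: fires at position(s) 3, 10: kibvadbetdvo
surface: kibvadbetdvo

cell ASPECT=mi, CLASS=mi, KEL=gu:
underlying: kip-vadbe-so-mep
1. k -> g, s -> z / V _ V: fires at position(s) 9: kipvadbezomep
2. f -> v, k -> g, s -> z, t -> d / V _ V: no change
3. f -> v, k -> g, p -> b, t -> d / _ Z: fires at position(s) 3: kibvadbezomep
surface: kibvadbezomep


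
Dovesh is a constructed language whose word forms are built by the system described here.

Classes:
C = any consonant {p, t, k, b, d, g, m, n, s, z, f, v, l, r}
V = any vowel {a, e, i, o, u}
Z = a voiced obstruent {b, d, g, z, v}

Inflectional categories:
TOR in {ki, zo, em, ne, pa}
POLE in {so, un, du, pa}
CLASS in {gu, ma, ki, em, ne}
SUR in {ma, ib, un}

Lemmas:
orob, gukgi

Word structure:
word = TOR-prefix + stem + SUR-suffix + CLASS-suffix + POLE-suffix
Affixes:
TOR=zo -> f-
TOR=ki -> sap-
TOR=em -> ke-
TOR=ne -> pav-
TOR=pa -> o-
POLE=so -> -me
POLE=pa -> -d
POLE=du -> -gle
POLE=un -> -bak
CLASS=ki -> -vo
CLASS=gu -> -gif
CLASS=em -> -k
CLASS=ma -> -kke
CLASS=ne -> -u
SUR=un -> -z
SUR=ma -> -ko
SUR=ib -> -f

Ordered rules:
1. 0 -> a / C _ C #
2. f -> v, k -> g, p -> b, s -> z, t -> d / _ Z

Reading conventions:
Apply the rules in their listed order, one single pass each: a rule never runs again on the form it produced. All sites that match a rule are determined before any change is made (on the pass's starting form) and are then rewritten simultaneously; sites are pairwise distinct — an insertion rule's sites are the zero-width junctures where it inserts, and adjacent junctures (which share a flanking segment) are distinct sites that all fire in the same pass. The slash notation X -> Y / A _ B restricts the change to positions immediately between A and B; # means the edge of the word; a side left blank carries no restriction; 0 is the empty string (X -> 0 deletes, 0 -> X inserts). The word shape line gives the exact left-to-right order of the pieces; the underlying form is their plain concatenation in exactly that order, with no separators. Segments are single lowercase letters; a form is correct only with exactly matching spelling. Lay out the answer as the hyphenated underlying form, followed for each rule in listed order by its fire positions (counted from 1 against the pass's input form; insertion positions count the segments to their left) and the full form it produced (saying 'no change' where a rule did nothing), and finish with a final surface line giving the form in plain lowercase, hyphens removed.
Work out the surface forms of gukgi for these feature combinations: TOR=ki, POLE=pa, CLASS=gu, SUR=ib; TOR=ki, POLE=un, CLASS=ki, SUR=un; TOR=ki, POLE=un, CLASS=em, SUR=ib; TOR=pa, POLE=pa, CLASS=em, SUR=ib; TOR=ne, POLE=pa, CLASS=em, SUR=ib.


cell TOR=ki, POLE=pa, CLASS=gu, SUR=ib:
underlying: sap-gukgi-f-gif-d
1. 0 -> a / C _ C #: inserts after position(s) 12: sapgukgifgifad
2. f -> v, k -> g, p -> b, s -> z, t -> d / _ Z: fires at position(s) 3, 6, 9: sabguggivgifad
surface: sabguggivgifad

cell TOR=ki, POLE=un, CLASS=ki, SUR=un:
underlying: sap-gukgi-z-vo-bak
1. 0 -> a / C _ C #: no change
2. f -> v, k -> g, p -> b, s -> z, t -> d / _ Z: fires at position(s) 3, 6: sabguggizvobak
surface: sabguggizvobak

cell TOR=ki, POLE=un, CLASS=em, SUR=ib:
underlying: sap-gukgi-f-k-bak
1. 0 -> a / C _ C #: no change
2. f -> v, k -> g, p -> b, s -> z, t -> d / _ Z: fires at position(s) 3, 6, 10: sabguggifgbak
surface: sabguggifgbak

cell TOR=pa, POLE=pa, CLASS=em, SUR=ib:
underlying: o-gukgi-f-k-d
1. 0 -> a / C _ C #: inserts after position(s) 8: ogukgifkad
2. f -> v, k -> g, p -> b, s -> z, t -> d / _ Z: fires at position(s) 4: oguggifkad
surface: oguggifkad

cell TOR=ne, POLE=pa, CLASS=em, SUR=ib:
underlying: pav-gukgi-f-k-d
1. 0 -> a / C _ C #: inserts after position(s) 10: pavgukgifkad
2. f -> v, k -> g, p -> b, s -> z, t -> d / _ Z: fires at position(s) 6: pavguggifkad
surface: pavguggifkad


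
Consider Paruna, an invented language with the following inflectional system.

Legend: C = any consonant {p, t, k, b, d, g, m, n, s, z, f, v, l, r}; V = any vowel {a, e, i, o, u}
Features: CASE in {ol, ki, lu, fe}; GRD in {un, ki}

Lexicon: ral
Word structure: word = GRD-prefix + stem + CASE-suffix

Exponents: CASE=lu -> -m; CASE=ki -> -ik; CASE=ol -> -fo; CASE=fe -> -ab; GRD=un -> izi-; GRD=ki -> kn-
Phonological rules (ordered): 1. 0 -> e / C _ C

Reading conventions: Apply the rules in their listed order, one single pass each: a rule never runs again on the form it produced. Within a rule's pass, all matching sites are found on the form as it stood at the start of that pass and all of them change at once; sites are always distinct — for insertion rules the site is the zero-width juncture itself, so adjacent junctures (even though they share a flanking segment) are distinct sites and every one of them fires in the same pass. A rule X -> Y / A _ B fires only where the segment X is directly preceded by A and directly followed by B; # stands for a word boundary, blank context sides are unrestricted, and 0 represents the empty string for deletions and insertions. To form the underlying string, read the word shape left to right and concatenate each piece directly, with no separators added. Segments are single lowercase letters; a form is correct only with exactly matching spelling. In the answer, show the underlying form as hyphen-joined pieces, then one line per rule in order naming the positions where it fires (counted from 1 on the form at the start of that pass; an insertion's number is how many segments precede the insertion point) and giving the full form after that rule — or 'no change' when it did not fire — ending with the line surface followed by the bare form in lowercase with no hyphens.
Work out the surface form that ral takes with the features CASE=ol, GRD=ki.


underlying: kn-ral-fo
1. 0 -> e / C _ C: inserts after position(s) 1, 2, 5: keneralefo
surface: keneralefo


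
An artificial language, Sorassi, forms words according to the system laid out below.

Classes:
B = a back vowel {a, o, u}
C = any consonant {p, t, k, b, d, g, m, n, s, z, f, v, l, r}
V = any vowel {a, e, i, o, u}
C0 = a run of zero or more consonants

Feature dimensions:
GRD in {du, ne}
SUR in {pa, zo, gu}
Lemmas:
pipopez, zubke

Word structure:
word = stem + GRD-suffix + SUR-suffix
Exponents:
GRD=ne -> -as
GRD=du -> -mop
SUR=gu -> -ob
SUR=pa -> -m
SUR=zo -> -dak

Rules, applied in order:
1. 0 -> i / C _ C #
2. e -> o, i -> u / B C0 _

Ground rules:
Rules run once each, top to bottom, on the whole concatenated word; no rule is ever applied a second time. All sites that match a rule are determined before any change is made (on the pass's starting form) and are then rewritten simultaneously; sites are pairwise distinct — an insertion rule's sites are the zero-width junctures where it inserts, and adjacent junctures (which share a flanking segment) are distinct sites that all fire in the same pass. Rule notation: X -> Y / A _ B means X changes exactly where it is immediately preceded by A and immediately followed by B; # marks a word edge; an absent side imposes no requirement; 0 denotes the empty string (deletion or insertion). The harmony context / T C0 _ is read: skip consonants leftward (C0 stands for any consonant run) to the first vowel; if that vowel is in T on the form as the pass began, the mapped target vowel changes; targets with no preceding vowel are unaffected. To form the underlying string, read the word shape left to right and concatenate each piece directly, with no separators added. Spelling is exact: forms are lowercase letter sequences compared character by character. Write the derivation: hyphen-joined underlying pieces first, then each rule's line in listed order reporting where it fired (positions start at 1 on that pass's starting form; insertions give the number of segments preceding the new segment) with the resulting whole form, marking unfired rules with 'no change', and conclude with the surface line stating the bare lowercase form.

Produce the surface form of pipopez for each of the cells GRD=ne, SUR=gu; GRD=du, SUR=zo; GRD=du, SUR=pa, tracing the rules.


cell GRD=ne, SUR=gu:
underlying: pipopez-as-ob
1. 0 -> i / C _ C #: no change
2. e -> o, i -> u / B C0 _: fires at position(s) 6: pipopozasob
surface: pipopozasob

cell GRD=du, SUR=zo:
underlying: pipopez-mop-dak
1. 0 -> i / C _ C #: no change
2. e -> o, i -> u / B C0 _: fires at position(s) 6: pipopozmopdak
surface: pipopozmopdak

cell GRD=du, SUR=pa:
underlying: pipopez-mop-m
1. 0 -> i / C _ C #: inserts after position(s) 10: pipopezmopim
2. e -> o, i -> u / B C0 _: fires at position(s) 6, 11: pipopozmopum
surface: pipopozmopum


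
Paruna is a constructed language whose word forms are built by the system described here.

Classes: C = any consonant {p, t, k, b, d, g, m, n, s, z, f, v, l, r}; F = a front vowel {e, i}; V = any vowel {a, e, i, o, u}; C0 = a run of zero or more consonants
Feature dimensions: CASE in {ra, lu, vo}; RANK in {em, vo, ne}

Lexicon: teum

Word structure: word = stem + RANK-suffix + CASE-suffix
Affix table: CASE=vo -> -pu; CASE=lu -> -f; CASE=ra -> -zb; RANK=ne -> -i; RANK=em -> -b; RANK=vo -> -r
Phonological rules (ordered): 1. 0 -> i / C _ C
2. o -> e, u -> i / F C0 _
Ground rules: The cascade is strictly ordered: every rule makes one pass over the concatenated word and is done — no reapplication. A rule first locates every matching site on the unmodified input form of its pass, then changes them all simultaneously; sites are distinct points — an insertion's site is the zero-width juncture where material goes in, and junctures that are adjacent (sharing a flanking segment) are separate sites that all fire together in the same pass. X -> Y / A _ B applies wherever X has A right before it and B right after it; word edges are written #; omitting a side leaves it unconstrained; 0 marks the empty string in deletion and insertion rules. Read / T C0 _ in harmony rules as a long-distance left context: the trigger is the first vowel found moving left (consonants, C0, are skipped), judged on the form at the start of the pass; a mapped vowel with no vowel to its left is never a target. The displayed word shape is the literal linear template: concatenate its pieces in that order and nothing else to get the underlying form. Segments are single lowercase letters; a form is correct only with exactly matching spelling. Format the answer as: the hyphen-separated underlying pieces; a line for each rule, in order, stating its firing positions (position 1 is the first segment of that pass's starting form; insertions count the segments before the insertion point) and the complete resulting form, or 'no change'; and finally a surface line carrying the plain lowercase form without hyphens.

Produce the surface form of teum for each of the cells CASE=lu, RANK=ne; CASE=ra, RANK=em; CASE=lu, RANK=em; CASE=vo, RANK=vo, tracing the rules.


cell CASE=lu, RANK=ne:
underlying: teum-i-f
1. 0 -> i / C _ C: no change
2. o -> e, u -> i / F C0 _: fires at position(s) 3: teimif
surface: teimif

cell CASE=ra, RANK=em:
underlying: teum-b-zb
1. 0 -> i / C _ C: inserts after position(s) 4, 5, 6: teumibizib
2. o -> e, u -> i / F C0 _: fires at position(s) 3: teimibizib
surface: teimibizib

cell CASE=lu, RANK=em:
underlying: teum-b-f
1. 0 -> i / C _ C: inserts after position(s) 4, 5: teumibif
2. o -> e, u -> i / F C0 _: fires at position(s) 3: teimibif
surface: teimibif

cell CASE=vo, RANK=vo:
underlying: teum-r-pu
1. 0 -> i / C _ C: inserts after position(s) 4, 5: teumiripu
2. o -> e, u -> i / F C0 _: fires at position(s) 3, 9: teimiripi
surface: teimiripi


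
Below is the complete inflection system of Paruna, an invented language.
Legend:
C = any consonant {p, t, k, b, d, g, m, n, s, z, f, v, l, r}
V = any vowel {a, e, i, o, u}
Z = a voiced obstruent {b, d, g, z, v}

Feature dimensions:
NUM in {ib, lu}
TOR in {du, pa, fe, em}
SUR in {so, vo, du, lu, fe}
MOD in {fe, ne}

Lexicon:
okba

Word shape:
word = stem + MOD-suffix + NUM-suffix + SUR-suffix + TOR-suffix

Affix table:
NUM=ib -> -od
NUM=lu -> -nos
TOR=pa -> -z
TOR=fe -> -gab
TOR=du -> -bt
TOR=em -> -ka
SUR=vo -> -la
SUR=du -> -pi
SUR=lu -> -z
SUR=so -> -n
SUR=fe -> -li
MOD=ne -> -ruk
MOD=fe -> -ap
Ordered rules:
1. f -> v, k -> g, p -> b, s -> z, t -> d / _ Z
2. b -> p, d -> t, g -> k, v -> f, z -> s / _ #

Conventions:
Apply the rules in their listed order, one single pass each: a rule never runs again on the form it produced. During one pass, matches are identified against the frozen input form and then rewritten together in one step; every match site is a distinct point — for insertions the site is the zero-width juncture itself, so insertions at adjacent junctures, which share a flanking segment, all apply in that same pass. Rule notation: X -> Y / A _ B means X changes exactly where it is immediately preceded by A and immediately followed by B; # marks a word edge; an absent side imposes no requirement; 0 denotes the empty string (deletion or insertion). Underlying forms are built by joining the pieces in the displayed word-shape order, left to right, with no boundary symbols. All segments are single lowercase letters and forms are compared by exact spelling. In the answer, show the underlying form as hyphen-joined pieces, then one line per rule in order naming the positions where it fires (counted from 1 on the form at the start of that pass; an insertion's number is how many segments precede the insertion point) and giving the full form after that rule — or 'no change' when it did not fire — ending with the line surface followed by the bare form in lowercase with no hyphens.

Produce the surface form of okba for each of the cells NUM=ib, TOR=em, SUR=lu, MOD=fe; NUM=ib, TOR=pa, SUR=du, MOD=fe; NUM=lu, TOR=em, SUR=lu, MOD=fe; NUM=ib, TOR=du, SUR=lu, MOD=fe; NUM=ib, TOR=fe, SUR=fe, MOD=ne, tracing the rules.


cell NUM=ib, TOR=em, SUR=lu, MOD=fe:
underlying: okba-ap-od-z-ka
1. f -> v, k -> g, p -> b, s -> z, t -> d / _ Z: fires at position(s) 2: ogbaapodzka
2. b -> p, d -> t, g -> k, v -> f, z -> s / _ #: no change
surface: ogbaapodzka

cell NUM=ib, TOR=pa, SUR=du, MOD=fe:
underlying: okba-ap-od-pi-z
1. f -> v, k -> g, p -> b, s -> z, t -> d / _ Z: fires at position(s) 2: ogbaapodpiz
2. b -> p, d -> t, g -> k, v -> f, z -> s / _ #: fires at position(s) 11: ogbaapodpis
surface: ogbaapodpis

cell NUM=lu, TOR=em, SUR=lu, MOD=fe:
underlying: okba-ap-nos-z-ka
1. f -> v, k -> g, p -> b, s -> z, t -> d / _ Z: fires at position(s) 2, 9: ogbaapnozzka
2. b -> p, d -> t, g -> k, v -> f, z -> s / _ #: no change
surface: ogbaapnozzka

cell NUM=ib, TOR=du, SUR=lu, MOD=fe:
underlying: okba-ap-od-z-bt
1. f -> v, k -> g, p -> b, s -> z, t -> d / _ Z: fires at position(s) 2: ogbaapodzbt
2. b -> p, d -> t, g -> k, v -> f, z -> s / _ #: no change
surface: ogbaapodzbt

cell NUM=ib, TOR=fe, SUR=fe, MOD=ne:
underlying: okba-ruk-od-li-gab
1. f -> v, k -> g, p -> b, s -> z, t -> d / _ Z: fires at position(s) 2: ogbarukodligab
2. b -> p, d -> t, g -> k, v -> f, z -> s / _ #: fires at position(s) 14: ogbarukodligap
surface: ogbarukodligap


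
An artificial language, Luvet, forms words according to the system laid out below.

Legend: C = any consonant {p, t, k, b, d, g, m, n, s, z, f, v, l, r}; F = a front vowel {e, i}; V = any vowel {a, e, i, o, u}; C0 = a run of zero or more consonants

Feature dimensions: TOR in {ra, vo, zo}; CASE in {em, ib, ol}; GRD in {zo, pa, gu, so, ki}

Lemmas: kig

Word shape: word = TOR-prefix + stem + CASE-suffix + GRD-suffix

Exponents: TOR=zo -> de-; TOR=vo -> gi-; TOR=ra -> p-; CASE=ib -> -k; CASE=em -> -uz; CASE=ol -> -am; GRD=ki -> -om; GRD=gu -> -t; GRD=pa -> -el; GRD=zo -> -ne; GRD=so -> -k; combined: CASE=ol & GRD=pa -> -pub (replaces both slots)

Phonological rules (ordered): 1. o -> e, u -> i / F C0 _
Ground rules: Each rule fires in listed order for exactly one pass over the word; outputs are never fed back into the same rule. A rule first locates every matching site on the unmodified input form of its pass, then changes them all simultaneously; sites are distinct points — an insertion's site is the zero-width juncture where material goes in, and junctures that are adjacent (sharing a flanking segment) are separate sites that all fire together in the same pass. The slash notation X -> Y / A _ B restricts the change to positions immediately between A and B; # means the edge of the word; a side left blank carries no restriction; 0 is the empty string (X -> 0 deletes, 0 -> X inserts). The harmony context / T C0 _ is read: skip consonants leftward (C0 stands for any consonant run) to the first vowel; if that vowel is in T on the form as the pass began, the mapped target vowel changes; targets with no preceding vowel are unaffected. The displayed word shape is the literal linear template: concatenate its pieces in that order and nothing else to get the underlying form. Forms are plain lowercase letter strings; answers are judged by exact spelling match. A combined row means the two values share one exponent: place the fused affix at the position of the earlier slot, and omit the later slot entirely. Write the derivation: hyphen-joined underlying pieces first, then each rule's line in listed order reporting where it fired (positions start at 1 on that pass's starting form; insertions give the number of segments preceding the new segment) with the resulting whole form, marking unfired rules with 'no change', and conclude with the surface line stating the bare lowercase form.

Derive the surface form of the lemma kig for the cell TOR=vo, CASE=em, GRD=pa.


underlying: gi-kig-uz-el
1. o -> e, u -> i / F C0 _: fires at position(s) 6: gikigizel
surface: gikigizel


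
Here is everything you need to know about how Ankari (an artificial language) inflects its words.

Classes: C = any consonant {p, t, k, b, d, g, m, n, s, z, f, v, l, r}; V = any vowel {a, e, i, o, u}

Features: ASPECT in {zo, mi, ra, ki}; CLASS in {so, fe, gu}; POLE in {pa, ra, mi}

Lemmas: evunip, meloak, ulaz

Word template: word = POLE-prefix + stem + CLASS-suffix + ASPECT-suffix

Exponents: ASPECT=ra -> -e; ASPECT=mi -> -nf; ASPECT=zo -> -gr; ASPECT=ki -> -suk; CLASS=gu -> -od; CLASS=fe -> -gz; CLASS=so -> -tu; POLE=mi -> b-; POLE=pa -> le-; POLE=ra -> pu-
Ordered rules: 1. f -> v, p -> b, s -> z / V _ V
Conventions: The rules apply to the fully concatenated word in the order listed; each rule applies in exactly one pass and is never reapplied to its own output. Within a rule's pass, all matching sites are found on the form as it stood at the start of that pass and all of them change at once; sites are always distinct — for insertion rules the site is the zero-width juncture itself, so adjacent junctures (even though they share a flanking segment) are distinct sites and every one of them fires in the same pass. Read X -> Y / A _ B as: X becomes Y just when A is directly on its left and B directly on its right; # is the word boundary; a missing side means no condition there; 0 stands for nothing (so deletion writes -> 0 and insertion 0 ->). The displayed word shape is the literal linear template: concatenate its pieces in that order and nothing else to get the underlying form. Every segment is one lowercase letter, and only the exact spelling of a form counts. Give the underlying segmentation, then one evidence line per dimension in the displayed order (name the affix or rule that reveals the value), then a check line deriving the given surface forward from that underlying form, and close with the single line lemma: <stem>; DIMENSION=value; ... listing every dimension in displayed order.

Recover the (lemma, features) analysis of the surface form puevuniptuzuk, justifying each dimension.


underlying: pu-evunip-tu-suk
ASPECT=ki - signalled by the affix -suk
CLASS=so - signalled by the affix -tu
POLE=ra - signalled by the affix pu-
check: puevuniptusuk -> puevuniptuzuk
lemma: evunip; ASPECT=ki; CLASS=so; POLE=ra


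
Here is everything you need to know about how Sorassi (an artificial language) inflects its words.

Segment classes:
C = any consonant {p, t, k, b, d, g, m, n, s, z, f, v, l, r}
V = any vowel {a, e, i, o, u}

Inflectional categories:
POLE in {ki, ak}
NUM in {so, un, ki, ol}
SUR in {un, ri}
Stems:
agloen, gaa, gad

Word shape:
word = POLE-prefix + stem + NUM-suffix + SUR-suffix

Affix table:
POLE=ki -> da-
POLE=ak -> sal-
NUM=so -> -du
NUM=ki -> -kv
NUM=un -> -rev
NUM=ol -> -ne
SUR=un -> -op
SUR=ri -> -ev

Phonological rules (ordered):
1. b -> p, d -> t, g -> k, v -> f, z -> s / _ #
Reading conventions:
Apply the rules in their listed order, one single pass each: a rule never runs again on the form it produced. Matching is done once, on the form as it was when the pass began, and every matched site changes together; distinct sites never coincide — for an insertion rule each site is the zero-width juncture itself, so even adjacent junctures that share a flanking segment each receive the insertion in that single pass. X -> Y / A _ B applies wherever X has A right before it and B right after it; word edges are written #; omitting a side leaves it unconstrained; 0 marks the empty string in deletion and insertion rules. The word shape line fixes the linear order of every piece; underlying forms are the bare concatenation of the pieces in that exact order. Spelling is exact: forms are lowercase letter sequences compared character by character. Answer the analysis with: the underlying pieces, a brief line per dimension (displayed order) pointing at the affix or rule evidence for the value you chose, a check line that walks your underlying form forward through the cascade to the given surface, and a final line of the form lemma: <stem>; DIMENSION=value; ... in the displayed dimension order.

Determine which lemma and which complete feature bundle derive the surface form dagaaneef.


underlying: da-gaa-ne-ev
POLE=ki - signalled by the affix da-
NUM=ol - signalled by the affix -ne
SUR=ri - signalled by the affix -ev
check: dagaaneev -> dagaaneef
lemma: gaa; POLE=ki; NUM=ol; SUR=ri


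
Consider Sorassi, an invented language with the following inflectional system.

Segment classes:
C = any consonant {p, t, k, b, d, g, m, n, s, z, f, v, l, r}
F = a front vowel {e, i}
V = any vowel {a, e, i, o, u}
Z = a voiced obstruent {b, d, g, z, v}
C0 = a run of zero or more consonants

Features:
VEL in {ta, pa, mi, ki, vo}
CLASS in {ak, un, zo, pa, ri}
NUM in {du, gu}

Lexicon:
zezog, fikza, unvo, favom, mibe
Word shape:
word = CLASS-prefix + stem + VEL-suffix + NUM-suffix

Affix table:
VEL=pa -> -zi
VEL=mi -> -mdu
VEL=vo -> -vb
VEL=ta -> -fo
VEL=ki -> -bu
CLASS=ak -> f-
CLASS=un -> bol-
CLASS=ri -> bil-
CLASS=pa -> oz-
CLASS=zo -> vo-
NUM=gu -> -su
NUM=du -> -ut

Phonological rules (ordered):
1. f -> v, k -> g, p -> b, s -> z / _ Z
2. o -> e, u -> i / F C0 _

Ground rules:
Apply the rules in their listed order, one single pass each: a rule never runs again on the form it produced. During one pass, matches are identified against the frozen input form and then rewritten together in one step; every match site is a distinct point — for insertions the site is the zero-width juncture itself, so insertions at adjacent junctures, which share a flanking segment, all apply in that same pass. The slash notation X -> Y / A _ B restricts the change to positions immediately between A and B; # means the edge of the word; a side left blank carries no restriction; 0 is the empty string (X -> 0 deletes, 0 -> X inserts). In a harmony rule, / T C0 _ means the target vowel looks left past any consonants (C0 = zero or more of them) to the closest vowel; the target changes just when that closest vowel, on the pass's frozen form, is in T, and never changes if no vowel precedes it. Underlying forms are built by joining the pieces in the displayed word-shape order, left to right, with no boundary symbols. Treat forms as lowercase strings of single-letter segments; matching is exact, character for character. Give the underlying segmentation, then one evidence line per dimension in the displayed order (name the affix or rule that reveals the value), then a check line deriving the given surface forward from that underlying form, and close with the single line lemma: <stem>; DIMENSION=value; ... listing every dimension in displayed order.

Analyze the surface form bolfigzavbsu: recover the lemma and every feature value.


underlying: bol-fikza-vb-su
VEL=vo - signalled by the affix -vb
CLASS=un - signalled by the affix bol-
NUM=gu - signalled by the affix -su
check: bolfikzavbsu -> bolfigzavbsu -> bolfigzavbsu
lemma: fikza; VEL=vo; CLASS=un; NUM=gu


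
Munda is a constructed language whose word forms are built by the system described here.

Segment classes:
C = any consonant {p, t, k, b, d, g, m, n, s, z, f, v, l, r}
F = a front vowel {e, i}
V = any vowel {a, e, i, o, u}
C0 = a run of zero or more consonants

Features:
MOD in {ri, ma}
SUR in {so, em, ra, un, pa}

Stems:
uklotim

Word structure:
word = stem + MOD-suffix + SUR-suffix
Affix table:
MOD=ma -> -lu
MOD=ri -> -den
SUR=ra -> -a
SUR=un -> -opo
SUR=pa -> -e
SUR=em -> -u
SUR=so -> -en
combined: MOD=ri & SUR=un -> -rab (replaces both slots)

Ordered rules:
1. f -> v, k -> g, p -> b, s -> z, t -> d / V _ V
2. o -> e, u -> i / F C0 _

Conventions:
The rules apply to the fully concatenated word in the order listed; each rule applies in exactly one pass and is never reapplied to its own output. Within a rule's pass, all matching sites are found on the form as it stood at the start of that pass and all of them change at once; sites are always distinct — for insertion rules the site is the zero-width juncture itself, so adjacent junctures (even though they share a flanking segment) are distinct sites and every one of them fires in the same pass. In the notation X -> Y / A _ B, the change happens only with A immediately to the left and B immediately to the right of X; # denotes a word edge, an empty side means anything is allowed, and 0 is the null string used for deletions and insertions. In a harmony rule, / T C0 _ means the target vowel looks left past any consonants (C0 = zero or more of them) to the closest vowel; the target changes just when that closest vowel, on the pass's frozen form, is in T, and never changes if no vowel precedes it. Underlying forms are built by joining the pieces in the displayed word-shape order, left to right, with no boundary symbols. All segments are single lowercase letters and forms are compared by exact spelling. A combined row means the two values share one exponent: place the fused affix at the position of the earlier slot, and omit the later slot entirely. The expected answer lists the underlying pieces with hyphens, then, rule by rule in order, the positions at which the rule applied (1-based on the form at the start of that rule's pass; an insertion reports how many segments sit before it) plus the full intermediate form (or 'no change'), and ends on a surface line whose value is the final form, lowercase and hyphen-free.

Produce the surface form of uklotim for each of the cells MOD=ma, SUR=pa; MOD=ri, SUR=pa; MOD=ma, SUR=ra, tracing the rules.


cell MOD=ma, SUR=pa:
underlying: uklotim-lu-e
1. f -> v, k -> g, p -> b, s -> z, t -> d / V _ V: fires at position(s) 5: uklodimlue
2. o -> e, u -> i / F C0 _: fires at position(s) 9: uklodimlie
surface: uklodimlie

cell MOD=ri, SUR=pa:
underlying: uklotim-den-e
1. f -> v, k -> g, p -> b, s -> z, t -> d / V _ V: fires at position(s) 5: uklodimdene
2. o -> e, u -> i / F C0 _: no change
surface: uklodimdene

cell MOD=ma, SUR=ra:
underlying: uklotim-lu-a
1. f -> v, k -> g, p -> b, s -> z, t -> d / V _ V: fires at position(s) 5: uklodimlua
2. o -> e, u -> i / F C0 _: fires at position(s) 9: uklodimlia
surface: uklodimlia


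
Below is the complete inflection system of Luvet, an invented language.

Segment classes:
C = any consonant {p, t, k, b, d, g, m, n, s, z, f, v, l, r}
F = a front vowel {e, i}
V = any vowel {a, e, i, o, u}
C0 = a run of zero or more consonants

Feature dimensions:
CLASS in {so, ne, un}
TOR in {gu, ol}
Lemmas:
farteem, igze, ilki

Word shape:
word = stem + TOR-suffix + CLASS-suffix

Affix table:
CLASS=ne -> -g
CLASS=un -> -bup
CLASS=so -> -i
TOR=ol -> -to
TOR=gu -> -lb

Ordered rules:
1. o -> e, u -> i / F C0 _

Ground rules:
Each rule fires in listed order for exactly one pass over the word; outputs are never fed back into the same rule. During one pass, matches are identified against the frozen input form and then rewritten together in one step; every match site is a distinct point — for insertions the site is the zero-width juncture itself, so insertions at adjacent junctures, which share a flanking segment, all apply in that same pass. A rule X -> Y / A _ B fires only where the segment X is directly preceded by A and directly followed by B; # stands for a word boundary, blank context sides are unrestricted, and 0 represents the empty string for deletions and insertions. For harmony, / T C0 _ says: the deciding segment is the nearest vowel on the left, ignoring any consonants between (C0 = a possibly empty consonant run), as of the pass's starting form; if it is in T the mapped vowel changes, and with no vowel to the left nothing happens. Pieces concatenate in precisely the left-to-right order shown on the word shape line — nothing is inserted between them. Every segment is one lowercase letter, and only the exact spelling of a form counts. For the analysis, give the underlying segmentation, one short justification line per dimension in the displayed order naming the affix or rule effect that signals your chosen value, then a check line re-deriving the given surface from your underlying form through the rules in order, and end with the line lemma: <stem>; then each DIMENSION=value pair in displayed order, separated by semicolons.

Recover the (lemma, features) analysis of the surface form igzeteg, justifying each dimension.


underlying: igze-to-g
CLASS=ne - signalled by the affix -g
TOR=ol - signalled by the affix -to
check: igzetog -> igzeteg
lemma: igze; CLASS=ne; TOR=ol


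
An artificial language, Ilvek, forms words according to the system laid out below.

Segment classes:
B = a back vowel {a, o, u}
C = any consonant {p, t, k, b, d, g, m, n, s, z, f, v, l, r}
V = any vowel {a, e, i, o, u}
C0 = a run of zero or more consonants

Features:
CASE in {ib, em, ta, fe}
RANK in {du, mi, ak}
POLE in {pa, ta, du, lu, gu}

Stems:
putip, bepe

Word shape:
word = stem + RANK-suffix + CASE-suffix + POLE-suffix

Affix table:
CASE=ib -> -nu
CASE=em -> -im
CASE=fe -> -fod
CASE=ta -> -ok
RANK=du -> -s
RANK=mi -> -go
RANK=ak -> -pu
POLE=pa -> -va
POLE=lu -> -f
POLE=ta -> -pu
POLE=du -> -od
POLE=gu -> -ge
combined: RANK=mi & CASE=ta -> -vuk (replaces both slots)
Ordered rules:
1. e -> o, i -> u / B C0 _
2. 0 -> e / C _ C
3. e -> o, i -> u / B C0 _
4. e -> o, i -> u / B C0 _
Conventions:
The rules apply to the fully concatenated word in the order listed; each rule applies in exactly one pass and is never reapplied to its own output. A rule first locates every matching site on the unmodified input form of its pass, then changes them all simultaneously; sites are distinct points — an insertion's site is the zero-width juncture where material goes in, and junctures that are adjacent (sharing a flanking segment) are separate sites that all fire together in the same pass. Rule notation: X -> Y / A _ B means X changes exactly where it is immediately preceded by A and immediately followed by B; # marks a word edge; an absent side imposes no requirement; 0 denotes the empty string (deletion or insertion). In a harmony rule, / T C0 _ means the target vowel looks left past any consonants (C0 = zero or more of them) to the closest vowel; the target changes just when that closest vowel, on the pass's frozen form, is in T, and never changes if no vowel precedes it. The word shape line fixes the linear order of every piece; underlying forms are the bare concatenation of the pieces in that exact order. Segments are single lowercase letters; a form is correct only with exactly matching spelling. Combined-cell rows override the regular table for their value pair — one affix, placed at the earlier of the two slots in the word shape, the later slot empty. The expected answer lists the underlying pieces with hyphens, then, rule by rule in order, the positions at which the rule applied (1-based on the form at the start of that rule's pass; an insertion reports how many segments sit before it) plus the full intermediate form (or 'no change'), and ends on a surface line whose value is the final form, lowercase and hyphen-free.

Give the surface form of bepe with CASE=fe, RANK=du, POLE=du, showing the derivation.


underlying: bepe-s-fod-od
1. e -> o, i -> u / B C0 _: no change
2. 0 -> e / C _ C: inserts after position(s) 5: bepesefodod
3. e -> o, i -> u / B C0 _: no change
4. e -> o, i -> u / B C0 _: no change
surface: bepesefodod


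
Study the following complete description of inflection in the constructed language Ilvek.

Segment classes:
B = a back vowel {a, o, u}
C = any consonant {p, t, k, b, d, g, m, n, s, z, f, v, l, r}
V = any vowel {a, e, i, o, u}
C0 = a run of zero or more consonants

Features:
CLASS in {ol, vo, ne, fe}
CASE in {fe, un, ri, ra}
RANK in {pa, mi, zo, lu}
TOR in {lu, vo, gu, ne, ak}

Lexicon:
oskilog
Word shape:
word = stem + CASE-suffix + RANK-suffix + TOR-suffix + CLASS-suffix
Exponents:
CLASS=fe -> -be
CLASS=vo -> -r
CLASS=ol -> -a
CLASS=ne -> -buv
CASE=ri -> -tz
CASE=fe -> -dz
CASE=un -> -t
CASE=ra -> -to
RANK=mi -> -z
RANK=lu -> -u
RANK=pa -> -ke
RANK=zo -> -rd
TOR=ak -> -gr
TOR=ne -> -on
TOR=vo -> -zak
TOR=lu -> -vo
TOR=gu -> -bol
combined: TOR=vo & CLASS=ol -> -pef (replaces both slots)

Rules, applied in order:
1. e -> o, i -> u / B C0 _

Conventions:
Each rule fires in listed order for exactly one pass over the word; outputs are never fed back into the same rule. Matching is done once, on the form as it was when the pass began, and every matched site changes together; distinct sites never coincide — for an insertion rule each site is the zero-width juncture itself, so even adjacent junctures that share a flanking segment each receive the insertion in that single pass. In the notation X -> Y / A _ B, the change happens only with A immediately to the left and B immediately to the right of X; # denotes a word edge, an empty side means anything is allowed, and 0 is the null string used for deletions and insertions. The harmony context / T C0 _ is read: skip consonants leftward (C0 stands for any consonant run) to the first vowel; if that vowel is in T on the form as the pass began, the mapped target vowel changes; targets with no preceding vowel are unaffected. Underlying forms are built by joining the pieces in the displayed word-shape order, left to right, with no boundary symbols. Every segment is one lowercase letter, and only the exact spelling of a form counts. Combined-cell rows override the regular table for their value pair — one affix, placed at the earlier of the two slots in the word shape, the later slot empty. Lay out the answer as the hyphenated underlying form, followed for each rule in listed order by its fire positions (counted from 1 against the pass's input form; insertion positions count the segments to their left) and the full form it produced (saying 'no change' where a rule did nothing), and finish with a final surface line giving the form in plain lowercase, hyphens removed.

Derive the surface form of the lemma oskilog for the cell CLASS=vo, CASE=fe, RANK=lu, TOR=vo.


underlying: oskilog-dz-u-zak-r
1. e -> o, i -> u / B C0 _: fires at position(s) 4: oskulogdzuzakr
surface: oskulogdzuzakr


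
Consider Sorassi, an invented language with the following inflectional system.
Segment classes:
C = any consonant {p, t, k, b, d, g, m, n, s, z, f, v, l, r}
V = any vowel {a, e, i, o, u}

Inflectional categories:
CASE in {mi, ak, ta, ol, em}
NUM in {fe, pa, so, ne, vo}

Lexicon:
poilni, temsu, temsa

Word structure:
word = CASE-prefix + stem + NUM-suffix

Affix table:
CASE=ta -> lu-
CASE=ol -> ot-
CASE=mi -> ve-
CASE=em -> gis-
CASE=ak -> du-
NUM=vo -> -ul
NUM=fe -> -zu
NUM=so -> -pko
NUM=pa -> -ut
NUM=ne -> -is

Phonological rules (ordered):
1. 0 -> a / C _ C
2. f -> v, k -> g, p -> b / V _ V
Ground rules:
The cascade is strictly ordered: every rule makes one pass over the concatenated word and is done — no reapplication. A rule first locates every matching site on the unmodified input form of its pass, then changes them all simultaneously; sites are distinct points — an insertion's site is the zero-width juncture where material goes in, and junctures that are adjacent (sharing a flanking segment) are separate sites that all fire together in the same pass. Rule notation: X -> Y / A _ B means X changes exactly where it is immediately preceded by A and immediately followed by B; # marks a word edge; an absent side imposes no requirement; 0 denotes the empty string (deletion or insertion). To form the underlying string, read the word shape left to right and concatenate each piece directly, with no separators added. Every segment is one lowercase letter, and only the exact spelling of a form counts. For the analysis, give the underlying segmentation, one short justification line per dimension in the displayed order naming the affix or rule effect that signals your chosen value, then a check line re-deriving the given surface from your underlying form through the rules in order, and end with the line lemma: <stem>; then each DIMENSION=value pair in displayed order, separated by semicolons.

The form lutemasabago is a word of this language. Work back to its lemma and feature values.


underlying: lu-temsa-pko
CASE=ta - signalled by the affix lu-
NUM=so - signalled by the affix -pko
check: lutemsapko -> lutemasapako -> lutemasabago
lemma: temsa; CASE=ta; NUM=so
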